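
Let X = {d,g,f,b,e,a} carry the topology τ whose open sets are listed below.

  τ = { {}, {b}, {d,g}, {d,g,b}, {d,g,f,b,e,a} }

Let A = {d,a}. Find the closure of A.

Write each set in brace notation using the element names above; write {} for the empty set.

X∖A={g,f,b,e}, int(X∖A)={b}, hence cl(A)={d,g,f,e,a}

{d,g,f,e,a}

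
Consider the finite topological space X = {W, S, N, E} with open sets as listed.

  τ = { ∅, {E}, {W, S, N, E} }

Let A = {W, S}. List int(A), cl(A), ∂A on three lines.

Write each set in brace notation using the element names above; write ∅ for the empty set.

int(A) = ∅
cl(A)  = {W, S, N}
∂A     = {W, S, N}

U open, U⊆A: ∅. int(A) = ⋃ = ∅
X∖A={N, E}, int(X∖A)={E}, hence cl(A)={W, S, N}
∂A: remove int from cl → {W, S, N}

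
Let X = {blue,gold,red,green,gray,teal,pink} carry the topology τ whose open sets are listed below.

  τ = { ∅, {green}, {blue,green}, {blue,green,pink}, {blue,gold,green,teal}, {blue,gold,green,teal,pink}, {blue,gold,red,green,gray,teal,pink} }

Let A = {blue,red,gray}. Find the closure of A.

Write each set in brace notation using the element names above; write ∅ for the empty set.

cl via duality: int({gold,green,teal,pink}) = {green}, so X∖{green} = {blue,gold,red,gray,teal,pink}

{blue,gold,red,gray,teal,pink}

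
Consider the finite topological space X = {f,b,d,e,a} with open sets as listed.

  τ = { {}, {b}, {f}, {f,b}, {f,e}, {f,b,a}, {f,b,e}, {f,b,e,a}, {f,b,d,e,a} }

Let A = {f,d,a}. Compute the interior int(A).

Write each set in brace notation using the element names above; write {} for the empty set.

open subsets of A: {}, {f}; so int(A) = {f}

{f}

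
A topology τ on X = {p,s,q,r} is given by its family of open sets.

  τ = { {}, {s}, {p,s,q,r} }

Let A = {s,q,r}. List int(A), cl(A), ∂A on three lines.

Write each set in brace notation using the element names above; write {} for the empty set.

int(A) = {s}
cl(A)  = {p,s,q,r}
∂A     = {p,q,r}

U open, U⊆A: {}, {s}. int(A) = ⋃ = {s}
X∖A={p}, int(X∖A)={}, hence cl(A)={p,s,q,r}
∂A: remove int from cl → {p,q,r}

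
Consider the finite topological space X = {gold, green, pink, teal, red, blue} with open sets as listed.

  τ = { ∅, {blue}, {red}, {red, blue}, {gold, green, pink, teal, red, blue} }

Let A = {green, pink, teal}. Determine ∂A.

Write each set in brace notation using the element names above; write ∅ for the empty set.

{gold, green, pink, teal}

opens ⊆ A: ∅; union → int = ∅
complement {gold, red, blue}; its interior {red, blue}; cl(A) = X∖{red, blue} = {gold, green, pink, teal}
boundary = {gold, green, pink, teal} ∖ ∅ = {gold, green, pink, teal}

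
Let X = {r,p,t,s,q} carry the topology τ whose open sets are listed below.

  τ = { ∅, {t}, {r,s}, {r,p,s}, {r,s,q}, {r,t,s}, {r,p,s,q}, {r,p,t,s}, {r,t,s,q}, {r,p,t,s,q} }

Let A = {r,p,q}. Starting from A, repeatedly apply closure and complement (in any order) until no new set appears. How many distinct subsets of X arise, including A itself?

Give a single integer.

closure: X∖int(X∖A) = X∖{t} = {r,p,s,q}
Let k=closure and c=complement:
  1. A     = {r,p,q}
  2. kA    = {r,p,s,q}
  3. cA    = {t,s}
  4. ckA   = {t}
  5. kcA   = {r,p,t,s,q}
  6. ckcA  = ∅
— saturated at 6

6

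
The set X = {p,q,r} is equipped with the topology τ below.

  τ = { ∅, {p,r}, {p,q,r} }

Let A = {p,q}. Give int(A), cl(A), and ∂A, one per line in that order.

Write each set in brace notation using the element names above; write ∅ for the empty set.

U open, U⊆A: ∅. int(A) = ⋃ = ∅
X∖A={r}, int(X∖A)=∅, hence cl(A)={p,q,r}
∂A: remove int from cl → {p,q,r}

int(A) = ∅
cl(A)  = {p,q,r}
∂A     = {p,q,r}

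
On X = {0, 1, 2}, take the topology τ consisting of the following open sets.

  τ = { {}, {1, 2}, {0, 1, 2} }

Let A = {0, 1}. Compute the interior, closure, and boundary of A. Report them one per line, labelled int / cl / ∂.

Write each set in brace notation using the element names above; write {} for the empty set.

U open, U⊆A: {}. int(A) = ⋃ = {}
X∖A={2}, int(X∖A)={}, hence cl(A)={0, 1, 2}
∂A: remove int from cl → {0, 1, 2}

int(A) = {}
cl(A)  = {0, 1, 2}
∂A     = {0, 1, 2}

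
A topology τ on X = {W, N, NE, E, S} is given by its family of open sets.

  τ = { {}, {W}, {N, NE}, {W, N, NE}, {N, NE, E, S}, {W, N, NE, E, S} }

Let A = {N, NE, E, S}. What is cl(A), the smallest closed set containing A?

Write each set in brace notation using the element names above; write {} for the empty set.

closure: X∖int(X∖A) = X∖{W} = {N, NE, E, S}

{N, NE, E, S}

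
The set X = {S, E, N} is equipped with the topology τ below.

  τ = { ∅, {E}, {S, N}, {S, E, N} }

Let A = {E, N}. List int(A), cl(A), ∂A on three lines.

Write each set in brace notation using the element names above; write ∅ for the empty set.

int(A) = {E}
cl(A)  = {S, E, N}
∂A     = {S, N}

U open, U⊆A: ∅, {E}. int(A) = ⋃ = {E}
X∖A={S}, int(X∖A)=∅, hence cl(A)={S, E, N}
∂A: remove int from cl → {S, N}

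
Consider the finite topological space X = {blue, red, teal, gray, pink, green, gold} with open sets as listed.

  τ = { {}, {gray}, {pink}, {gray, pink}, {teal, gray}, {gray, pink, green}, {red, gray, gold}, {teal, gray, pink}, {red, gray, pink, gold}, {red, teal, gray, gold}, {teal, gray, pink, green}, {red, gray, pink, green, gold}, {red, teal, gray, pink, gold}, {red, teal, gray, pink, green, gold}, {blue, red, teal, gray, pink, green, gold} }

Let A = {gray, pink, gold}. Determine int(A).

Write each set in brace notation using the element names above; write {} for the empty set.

{gray, pink}

open subsets of A: {}, {gray}, {pink}, {gray, pink}; so int(A) = {gray, pink}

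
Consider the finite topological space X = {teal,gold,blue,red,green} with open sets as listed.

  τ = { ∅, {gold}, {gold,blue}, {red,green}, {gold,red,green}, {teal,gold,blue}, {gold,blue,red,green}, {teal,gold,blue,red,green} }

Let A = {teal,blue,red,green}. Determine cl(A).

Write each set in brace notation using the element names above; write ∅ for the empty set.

{teal,blue,red,green}

complement {gold}; its interior {gold}; cl(A) = X∖{gold} = {teal,blue,red,green}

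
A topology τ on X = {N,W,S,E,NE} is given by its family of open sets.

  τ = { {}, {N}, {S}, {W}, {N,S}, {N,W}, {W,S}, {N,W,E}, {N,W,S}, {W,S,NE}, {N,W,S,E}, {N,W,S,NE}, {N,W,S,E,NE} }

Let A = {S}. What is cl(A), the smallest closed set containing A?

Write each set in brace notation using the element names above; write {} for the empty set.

{S,NE}

cl via duality: int({N,W,E,NE}) = {N,W,E}, so X∖{N,W,E} = {S,NE}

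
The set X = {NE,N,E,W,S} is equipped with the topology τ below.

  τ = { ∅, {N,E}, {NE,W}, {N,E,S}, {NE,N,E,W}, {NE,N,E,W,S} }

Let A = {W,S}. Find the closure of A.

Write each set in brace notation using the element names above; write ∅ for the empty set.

cl via duality: int({NE,N,E}) = {N,E}, so X∖{N,E} = {NE,W,S}

{NE,W,S}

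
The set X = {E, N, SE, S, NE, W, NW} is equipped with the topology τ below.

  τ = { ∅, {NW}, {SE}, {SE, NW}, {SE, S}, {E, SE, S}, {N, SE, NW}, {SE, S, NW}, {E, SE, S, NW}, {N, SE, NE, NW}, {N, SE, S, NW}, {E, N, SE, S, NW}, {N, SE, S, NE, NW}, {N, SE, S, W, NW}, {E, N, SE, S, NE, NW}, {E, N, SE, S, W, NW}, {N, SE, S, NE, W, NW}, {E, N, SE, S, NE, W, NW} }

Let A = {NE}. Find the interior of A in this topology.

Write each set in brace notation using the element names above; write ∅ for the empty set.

U open, U⊆A: ∅. int(A) = ⋃ = ∅

∅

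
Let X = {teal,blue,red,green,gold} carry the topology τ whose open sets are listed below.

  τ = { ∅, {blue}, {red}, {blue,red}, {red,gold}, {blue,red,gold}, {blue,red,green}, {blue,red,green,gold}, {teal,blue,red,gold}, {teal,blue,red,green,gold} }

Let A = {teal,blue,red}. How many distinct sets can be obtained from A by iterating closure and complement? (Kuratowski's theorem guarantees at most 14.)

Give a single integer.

closure: X∖int(X∖A) = X∖∅ = {teal,blue,red,green,gold}
Let k=closure and c=complement:
  1. A     = {teal,blue,red}
  2. kA    = {teal,blue,red,green,gold}
  3. cA    = {green,gold}
  4. ckA   = ∅
  5. kcA   = {teal,green,gold}
  6. ckcA  = {blue,red}
— saturated at 6

6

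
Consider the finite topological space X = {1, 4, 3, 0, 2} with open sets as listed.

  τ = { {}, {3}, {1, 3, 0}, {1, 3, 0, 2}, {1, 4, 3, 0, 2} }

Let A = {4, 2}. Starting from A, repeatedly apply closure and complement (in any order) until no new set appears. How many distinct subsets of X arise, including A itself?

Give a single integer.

X∖A={1, 3, 0}, int(X∖A)={1, 3, 0}, hence cl(A)={4, 2}
Orbit (k=closure, c=complement):
  1. A     = {4, 2}
  2. cA    = {1, 3, 0}
  3. kcA   = {1, 4, 3, 0, 2}
  4. ckcA  = {}
(closed under both — stop)

4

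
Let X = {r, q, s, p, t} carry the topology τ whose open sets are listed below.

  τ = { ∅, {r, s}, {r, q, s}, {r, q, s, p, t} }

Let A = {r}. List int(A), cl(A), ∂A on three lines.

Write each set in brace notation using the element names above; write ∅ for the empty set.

open subsets of A: ∅; so int(A) = ∅
closure: X∖int(X∖A) = X∖∅ = {r, q, s, p, t}
∂A = {r, q, s, p, t} minus ∅ = {r, q, s, p, t}

int(A) = ∅
cl(A)  = {r, q, s, p, t}
∂A     = {r, q, s, p, t}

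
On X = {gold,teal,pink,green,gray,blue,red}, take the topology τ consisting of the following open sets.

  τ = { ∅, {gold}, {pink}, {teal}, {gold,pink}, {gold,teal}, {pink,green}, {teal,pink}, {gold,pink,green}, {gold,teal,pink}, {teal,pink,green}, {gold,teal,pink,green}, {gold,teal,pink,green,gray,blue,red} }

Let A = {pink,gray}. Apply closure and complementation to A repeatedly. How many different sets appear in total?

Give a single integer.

8

cl via duality: int({gold,teal,green,blue,red}) = {gold,teal}, so X∖{gold,teal} = {pink,green,gray,blue,red}
Write k for closure, c for complement:
  1. A     = {pink,gray}
  2. kA    = {pink,green,gray,blue,red}
  3. cA    = {gold,teal,green,blue,red}
  4. ckA   = {gold,teal}
  5. kcA   = {gold,teal,green,gray,blue,red}
  6. kckA  = {gold,teal,gray,blue,red}
  7. ckcA  = {pink}
  8. ckckA = {pink,green}
applying k or c yields no new set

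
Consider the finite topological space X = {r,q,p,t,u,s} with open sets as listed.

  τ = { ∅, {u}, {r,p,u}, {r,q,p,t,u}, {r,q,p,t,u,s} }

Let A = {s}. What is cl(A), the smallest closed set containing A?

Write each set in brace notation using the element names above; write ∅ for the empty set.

complement {r,q,p,t,u}; its interior {r,q,p,t,u}; cl(A) = X∖{r,q,p,t,u} = {s}

{s}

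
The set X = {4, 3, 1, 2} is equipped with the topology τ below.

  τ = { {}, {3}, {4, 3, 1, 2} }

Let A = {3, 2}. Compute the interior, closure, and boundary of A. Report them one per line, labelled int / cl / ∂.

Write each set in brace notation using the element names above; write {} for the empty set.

int(A) = {3}
cl(A)  = {4, 3, 1, 2}
∂A     = {4, 1, 2}

open subsets of A: {}, {3}; so int(A) = {3}
closure: X∖int(X∖A) = X∖{} = {4, 3, 1, 2}
∂A = {4, 3, 1, 2} minus {3} = {4, 1, 2}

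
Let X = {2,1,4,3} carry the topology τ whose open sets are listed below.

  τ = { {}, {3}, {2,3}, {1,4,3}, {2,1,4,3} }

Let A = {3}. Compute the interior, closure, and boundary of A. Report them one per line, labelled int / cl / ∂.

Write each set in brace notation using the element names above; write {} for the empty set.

opens ⊆ A: {}, {3}; union → int = {3}
complement {2,1,4}; its interior {}; cl(A) = X∖{} = {2,1,4,3}
boundary = {2,1,4,3} ∖ {3} = {2,1,4}

int(A) = {3}
cl(A)  = {2,1,4,3}
∂A     = {2,1,4}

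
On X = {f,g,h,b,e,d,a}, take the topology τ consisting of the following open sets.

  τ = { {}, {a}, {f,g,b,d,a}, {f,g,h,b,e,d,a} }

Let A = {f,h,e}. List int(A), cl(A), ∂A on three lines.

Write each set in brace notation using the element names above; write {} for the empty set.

open subsets of A: {}; so int(A) = {}
closure: X∖int(X∖A) = X∖{a} = {f,g,h,b,e,d}
∂A = {f,g,h,b,e,d} minus {} = {f,g,h,b,e,d}

int(A) = {}
cl(A)  = {f,g,h,b,e,d}
∂A     = {f,g,h,b,e,d}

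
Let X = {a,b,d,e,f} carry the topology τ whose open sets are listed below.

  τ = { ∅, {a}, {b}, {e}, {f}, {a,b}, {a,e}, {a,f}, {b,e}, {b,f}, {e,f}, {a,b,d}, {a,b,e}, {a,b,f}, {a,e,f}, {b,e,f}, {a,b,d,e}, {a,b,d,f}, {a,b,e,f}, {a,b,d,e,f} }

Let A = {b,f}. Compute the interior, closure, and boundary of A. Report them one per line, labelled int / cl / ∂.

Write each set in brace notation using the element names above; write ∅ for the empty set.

int(A) = {b,f}
cl(A)  = {b,d,f}
∂A     = {d}

interior: largest open inside A is {b,f} (from ∅, {f}, {b}, {b,f})
cl via duality: int({a,d,e}) = {a,e}, so X∖{a,e} = {b,d,f}
cl∖int = {d}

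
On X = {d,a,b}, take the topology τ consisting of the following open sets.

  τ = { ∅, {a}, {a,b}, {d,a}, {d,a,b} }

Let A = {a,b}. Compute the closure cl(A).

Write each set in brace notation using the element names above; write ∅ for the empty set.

{d,a,b}

closure: X∖int(X∖A) = X∖∅ = {d,a,b}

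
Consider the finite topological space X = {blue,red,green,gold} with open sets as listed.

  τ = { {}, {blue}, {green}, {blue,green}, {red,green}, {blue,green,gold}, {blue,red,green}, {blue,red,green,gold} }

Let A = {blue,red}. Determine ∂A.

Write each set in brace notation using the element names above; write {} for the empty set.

{red,gold}

U open, U⊆A: {}, {blue}. int(A) = ⋃ = {blue}
X∖A={green,gold}, int(X∖A)={green}, hence cl(A)={blue,red,gold}
∂A: remove int from cl → {red,gold}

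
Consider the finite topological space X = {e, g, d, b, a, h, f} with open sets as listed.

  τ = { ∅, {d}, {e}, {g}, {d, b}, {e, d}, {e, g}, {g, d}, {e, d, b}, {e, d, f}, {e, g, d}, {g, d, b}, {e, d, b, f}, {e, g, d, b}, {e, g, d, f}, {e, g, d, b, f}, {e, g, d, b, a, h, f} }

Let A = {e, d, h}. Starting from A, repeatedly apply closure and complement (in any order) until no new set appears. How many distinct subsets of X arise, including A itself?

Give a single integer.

complement {g, b, a, f}; its interior {g}; cl(A) = X∖{g} = {e, d, b, a, h, f}
With k = closure, c = complement:
  1. A     = {e, d, h}
  2. kA    = {e, d, b, a, h, f}
  3. cA    = {g, b, a, f}
  4. ckA   = {g}
  5. kcA   = {g, b, a, h, f}
  6. kckA  = {g, a, h}
  7. ckcA  = {e, d}
  8. ckckA = {e, d, b, f}
k, c of each give nothing new

8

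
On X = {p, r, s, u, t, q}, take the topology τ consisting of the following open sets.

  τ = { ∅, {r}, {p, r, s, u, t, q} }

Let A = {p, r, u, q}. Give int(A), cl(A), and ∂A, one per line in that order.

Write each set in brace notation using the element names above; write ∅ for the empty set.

U open, U⊆A: ∅, {r}. int(A) = ⋃ = {r}
X∖A={s, t}, int(X∖A)=∅, hence cl(A)={p, r, s, u, t, q}
∂A: remove int from cl → {p, s, u, t, q}

int(A) = {r}
cl(A)  = {p, r, s, u, t, q}
∂A     = {p, s, u, t, q}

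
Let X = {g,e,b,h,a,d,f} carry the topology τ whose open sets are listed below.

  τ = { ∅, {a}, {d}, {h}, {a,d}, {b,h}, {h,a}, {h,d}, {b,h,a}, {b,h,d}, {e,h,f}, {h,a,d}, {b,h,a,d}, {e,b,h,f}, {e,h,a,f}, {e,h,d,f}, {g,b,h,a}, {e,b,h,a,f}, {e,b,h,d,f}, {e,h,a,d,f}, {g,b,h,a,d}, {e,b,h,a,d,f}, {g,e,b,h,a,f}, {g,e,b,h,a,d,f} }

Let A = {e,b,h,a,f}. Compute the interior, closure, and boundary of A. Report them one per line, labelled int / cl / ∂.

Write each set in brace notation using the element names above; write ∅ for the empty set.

U open, U⊆A: ∅, {h}, {a}, {h,a}, {b,h}, {e,h,f}, {b,h,a}, {e,h,a,f}, {e,b,h,f}, {e,b,h,a,f}. int(A) = ⋃ = {e,b,h,a,f}
X∖A={g,d}, int(X∖A)={d}, hence cl(A)={g,e,b,h,a,f}
∂A: remove int from cl → {g}

int(A) = {e,b,h,a,f}
cl(A)  = {g,e,b,h,a,f}
∂A     = {g}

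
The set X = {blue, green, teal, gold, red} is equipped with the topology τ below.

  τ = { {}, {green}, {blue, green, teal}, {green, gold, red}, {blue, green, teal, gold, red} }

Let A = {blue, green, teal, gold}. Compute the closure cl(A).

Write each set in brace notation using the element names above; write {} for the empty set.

X∖A={red}, int(X∖A)={}, hence cl(A)={blue, green, teal, gold, red}

{blue, green, teal, gold, red}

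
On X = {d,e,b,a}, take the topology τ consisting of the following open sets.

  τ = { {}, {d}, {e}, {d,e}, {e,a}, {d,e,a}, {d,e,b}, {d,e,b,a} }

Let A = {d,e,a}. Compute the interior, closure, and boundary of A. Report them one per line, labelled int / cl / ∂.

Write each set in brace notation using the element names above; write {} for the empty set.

int(A) = {d,e,a}
cl(A)  = {d,e,b,a}
∂A     = {b}

open subsets of A: {}, {e}, {d}, {e,a}, {d,e}, {d,e,a}; so int(A) = {d,e,a}
closure: X∖int(X∖A) = X∖{} = {d,e,b,a}
∂A = {d,e,b,a} minus {d,e,a} = {b}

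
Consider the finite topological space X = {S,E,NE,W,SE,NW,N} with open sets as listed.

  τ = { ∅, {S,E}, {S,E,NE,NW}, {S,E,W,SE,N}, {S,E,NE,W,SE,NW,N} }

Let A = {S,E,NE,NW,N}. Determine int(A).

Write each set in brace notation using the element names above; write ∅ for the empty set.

open subsets of A: ∅, {S,E}, {S,E,NE,NW}; so int(A) = {S,E,NE,NW}

{S,E,NE,NW}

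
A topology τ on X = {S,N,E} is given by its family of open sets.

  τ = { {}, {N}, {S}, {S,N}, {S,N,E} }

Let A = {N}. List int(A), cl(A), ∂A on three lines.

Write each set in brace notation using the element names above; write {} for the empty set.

int(A) = {N}
cl(A)  = {N,E}
∂A     = {E}

U open, U⊆A: {}, {N}. int(A) = ⋃ = {N}
X∖A={S,E}, int(X∖A)={S}, hence cl(A)={N,E}
∂A: remove int from cl → {E}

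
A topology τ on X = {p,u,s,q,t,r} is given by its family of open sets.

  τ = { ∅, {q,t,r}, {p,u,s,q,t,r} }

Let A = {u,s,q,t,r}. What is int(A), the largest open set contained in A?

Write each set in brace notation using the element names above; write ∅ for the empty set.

U open, U⊆A: ∅, {q,t,r}. int(A) = ⋃ = {q,t,r}

{q,t,r}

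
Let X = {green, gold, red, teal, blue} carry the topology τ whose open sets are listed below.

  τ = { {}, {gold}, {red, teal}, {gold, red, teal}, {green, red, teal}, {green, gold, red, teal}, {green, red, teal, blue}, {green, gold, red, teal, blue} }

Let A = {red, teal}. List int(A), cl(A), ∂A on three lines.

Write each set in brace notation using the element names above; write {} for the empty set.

int(A) = {red, teal}
cl(A)  = {green, red, teal, blue}
∂A     = {green, blue}

U open, U⊆A: {}, {red, teal}. int(A) = ⋃ = {red, teal}
X∖A={green, gold, blue}, int(X∖A)={gold}, hence cl(A)={green, red, teal, blue}
∂A: remove int from cl → {green, blue}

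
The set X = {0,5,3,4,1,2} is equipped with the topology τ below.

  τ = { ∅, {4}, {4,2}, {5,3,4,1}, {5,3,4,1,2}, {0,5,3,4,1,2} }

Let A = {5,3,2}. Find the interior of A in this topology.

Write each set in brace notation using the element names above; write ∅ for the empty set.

∅

interior: largest open inside A is ∅ (from ∅)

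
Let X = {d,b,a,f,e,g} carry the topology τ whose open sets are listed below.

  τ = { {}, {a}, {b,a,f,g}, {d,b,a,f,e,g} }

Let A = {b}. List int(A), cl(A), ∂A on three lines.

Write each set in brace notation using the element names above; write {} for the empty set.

int(A) = {}
cl(A)  = {d,b,f,e,g}
∂A     = {d,b,f,e,g}

U open, U⊆A: {}. int(A) = ⋃ = {}
X∖A={d,a,f,e,g}, int(X∖A)={a}, hence cl(A)={d,b,f,e,g}
∂A: remove int from cl → {d,b,f,e,g}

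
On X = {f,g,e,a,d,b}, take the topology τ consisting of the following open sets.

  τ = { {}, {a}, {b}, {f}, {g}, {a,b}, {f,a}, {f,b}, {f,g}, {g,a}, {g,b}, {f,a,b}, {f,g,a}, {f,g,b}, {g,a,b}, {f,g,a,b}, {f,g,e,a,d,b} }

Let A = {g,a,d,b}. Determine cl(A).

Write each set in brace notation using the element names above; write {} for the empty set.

closure: X∖int(X∖A) = X∖{f} = {g,e,a,d,b}

{g,e,a,d,b}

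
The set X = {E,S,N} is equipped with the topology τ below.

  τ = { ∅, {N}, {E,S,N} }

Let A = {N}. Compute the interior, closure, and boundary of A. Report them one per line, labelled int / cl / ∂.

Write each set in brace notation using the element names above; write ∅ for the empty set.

int(A) = {N}
cl(A)  = {E,S,N}
∂A     = {E,S}

opens ⊆ A: ∅, {N}; union → int = {N}
complement {E,S}; its interior ∅; cl(A) = X∖∅ = {E,S,N}
boundary = {E,S,N} ∖ {N} = {E,S}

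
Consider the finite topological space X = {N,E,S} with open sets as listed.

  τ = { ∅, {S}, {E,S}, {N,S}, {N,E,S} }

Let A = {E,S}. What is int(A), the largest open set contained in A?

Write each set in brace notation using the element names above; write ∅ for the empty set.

open subsets of A: ∅, {S}, {E,S}; so int(A) = {E,S}

{E,S}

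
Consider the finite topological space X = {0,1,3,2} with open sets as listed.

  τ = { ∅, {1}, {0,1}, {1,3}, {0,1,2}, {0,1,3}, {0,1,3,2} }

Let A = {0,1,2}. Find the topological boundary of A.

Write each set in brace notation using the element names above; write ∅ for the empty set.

U open, U⊆A: ∅, {1}, {0,1}, {0,1,2}. int(A) = ⋃ = {0,1,2}
X∖A={3}, int(X∖A)=∅, hence cl(A)={0,1,3,2}
∂A: remove int from cl → {3}

{3}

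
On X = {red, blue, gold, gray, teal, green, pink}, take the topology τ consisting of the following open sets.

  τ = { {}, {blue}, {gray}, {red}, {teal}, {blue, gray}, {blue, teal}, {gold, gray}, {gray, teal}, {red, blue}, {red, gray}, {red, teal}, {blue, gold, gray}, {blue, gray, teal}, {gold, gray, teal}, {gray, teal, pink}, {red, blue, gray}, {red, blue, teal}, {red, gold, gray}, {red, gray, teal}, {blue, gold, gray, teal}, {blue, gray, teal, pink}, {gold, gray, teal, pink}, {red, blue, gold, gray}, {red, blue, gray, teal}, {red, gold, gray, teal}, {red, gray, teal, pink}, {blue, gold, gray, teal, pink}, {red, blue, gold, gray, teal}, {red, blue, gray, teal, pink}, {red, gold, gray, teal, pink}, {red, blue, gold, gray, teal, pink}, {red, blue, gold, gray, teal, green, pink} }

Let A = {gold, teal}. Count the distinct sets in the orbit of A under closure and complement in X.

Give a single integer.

cl via duality: int({red, blue, gray, green, pink}) = {red, blue, gray}, so X∖{red, blue, gray} = {gold, teal, green, pink}
Write k for closure, c for complement:
  1. A     = {gold, teal}
  2. kA    = {gold, teal, green, pink}
  3. cA    = {red, blue, gray, green, pink}
  4. ckA   = {red, blue, gray}
  5. kcA   = {red, blue, gold, gray, green, pink}
  6. ckcA  = {teal}
  7. kckcA = {teal, green, pink}
  8. ckckcA = {red, blue, gold, gray}
applying k or c yields no new set

8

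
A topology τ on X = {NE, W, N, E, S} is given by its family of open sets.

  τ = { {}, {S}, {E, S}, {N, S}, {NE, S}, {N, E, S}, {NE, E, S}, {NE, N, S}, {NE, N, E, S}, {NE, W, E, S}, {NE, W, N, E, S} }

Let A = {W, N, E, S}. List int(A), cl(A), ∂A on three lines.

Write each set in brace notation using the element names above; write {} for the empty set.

int(A) = {N, E, S}
cl(A)  = {NE, W, N, E, S}
∂A     = {NE, W}

U open, U⊆A: {}, {S}, {N, S}, {E, S}, {N, E, S}. int(A) = ⋃ = {N, E, S}
X∖A={NE}, int(X∖A)={}, hence cl(A)={NE, W, N, E, S}
∂A: remove int from cl → {NE, W}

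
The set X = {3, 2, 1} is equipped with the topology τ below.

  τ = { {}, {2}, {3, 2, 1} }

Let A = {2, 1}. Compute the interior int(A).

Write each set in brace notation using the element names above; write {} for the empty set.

{2}

opens ⊆ A: {}, {2}; union → int = {2}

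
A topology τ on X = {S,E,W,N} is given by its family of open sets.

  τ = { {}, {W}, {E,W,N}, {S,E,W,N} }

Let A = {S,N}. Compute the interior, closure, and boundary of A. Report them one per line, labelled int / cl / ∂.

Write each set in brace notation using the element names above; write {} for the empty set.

open subsets of A: {}; so int(A) = {}
closure: X∖int(X∖A) = X∖{W} = {S,E,N}
∂A = {S,E,N} minus {} = {S,E,N}

int(A) = {}
cl(A)  = {S,E,N}
∂A     = {S,E,N}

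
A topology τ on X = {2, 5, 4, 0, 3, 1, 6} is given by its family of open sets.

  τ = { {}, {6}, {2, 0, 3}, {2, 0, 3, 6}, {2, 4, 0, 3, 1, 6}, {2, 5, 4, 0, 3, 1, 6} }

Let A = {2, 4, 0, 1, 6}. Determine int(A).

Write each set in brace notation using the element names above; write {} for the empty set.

interior: largest open inside A is {6} (from {}, {6})

{6}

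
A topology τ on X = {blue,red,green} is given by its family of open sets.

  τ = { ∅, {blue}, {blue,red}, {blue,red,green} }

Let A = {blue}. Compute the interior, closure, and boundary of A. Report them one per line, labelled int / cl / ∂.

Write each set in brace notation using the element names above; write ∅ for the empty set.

opens ⊆ A: ∅, {blue}; union → int = {blue}
complement {red,green}; its interior ∅; cl(A) = X∖∅ = {blue,red,green}
boundary = {blue,red,green} ∖ {blue} = {red,green}

int(A) = {blue}
cl(A)  = {blue,red,green}
∂A     = {red,green}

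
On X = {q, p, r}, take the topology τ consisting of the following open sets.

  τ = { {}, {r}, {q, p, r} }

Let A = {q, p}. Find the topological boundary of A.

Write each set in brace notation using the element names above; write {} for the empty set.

{q, p}

interior: largest open inside A is {} (from {})
cl via duality: int({r}) = {r}, so X∖{r} = {q, p}
cl∖int = {q, p}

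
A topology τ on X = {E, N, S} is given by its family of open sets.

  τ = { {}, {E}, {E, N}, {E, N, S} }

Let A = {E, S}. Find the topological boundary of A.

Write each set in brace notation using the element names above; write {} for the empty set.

{N, S}

open subsets of A: {}, {E}; so int(A) = {E}
closure: X∖int(X∖A) = X∖{} = {E, N, S}
∂A = {E, N, S} minus {E} = {N, S}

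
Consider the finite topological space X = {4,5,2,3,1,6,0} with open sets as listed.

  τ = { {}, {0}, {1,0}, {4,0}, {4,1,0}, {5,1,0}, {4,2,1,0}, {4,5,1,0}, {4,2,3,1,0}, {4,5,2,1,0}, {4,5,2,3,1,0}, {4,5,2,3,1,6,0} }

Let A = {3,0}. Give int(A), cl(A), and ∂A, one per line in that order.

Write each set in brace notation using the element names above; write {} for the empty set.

int(A) = {0}
cl(A)  = {4,5,2,3,1,6,0}
∂A     = {4,5,2,3,1,6}

interior: largest open inside A is {0} (from {}, {0})
cl via duality: int({4,5,2,1,6}) = {}, so X∖{} = {4,5,2,3,1,6,0}
cl∖int = {4,5,2,3,1,6}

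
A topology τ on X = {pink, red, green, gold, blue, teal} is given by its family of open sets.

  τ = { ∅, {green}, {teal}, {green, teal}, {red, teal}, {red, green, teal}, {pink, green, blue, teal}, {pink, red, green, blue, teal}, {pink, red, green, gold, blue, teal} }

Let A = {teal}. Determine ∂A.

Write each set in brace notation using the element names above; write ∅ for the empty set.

{pink, red, gold, blue}

open subsets of A: ∅, {teal}; so int(A) = {teal}
closure: X∖int(X∖A) = X∖{green} = {pink, red, gold, blue, teal}
∂A = {pink, red, gold, blue, teal} minus {teal} = {pink, red, gold, blue}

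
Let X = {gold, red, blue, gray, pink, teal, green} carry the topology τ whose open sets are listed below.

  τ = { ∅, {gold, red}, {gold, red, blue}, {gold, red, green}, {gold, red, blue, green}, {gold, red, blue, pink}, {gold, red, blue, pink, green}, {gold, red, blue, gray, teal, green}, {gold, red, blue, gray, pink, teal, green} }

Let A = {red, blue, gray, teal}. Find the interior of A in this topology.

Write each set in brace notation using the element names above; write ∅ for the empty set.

interior: largest open inside A is ∅ (from ∅)

∅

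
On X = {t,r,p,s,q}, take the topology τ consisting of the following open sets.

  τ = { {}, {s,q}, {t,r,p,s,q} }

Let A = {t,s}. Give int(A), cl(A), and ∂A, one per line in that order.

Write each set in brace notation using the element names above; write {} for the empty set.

U open, U⊆A: {}. int(A) = ⋃ = {}
X∖A={r,p,q}, int(X∖A)={}, hence cl(A)={t,r,p,s,q}
∂A: remove int from cl → {t,r,p,s,q}

int(A) = {}
cl(A)  = {t,r,p,s,q}
∂A     = {t,r,p,s,q}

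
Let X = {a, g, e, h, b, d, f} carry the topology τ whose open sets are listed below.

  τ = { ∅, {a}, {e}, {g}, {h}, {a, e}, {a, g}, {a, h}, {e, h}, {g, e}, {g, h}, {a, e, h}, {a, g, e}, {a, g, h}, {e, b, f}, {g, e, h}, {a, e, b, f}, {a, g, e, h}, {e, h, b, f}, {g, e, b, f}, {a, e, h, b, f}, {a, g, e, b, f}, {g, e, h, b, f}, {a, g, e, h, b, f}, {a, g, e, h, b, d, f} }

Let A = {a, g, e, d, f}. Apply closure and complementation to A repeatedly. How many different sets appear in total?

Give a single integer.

X∖A={h, b}, int(X∖A)={h}, hence cl(A)={a, g, e, b, d, f}
Orbit (k=closure, c=complement):
  1. A     = {a, g, e, d, f}
  2. kA    = {a, g, e, b, d, f}
  3. cA    = {h, b}
  4. ckA   = {h}
  5. kcA   = {h, b, d, f}
  6. kckA  = {h, d}
  7. ckcA  = {a, g, e}
  8. ckckA = {a, g, e, b, f}
(closed under both — stop)

8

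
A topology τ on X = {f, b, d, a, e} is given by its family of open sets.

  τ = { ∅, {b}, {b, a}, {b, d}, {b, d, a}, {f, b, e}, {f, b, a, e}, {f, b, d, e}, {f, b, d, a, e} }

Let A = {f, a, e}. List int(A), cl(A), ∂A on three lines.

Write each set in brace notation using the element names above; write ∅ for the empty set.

U open, U⊆A: ∅. int(A) = ⋃ = ∅
X∖A={b, d}, int(X∖A)={b, d}, hence cl(A)={f, a, e}
∂A: remove int from cl → {f, a, e}

int(A) = ∅
cl(A)  = {f, a, e}
∂A     = {f, a, e}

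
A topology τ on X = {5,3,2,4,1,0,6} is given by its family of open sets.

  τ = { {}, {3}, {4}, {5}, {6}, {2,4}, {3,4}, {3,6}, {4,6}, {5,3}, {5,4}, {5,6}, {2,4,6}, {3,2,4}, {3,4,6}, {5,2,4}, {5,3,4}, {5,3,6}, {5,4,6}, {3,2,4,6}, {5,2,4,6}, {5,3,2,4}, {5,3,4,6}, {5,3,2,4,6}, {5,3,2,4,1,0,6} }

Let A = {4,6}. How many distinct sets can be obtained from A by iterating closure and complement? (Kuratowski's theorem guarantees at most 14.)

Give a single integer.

closure: X∖int(X∖A) = X∖{5,3} = {2,4,1,0,6}
Let k=closure and c=complement:
  1. A     = {4,6}
  2. kA    = {2,4,1,0,6}
  3. cA    = {5,3,2,1,0}
  4. ckA   = {5,3}
  5. kckA  = {5,3,1,0}
  6. ckckA = {2,4,6}
— saturated at 6

6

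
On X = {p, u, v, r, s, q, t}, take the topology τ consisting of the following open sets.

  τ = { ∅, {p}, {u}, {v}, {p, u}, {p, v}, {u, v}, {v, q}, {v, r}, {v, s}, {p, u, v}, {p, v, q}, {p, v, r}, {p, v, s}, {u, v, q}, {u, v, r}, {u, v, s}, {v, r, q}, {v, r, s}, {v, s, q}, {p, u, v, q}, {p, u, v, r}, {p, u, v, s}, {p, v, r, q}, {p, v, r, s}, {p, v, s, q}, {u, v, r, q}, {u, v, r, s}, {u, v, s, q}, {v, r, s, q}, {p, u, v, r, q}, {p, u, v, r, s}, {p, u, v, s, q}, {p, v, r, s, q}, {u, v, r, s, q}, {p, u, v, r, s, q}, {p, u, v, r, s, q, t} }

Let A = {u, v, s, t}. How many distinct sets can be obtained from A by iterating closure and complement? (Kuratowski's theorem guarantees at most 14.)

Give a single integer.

8

cl via duality: int({p, r, q}) = {p}, so X∖{p} = {u, v, r, s, q, t}
Write k for closure, c for complement:
  1. A     = {u, v, s, t}
  2. kA    = {u, v, r, s, q, t}
  3. cA    = {p, r, q}
  4. ckA   = {p}
  5. kcA   = {p, r, q, t}
  6. kckA  = {p, t}
  7. ckcA  = {u, v, s}
  8. ckckA = {u, v, r, s, q}
applying k or c yields no new set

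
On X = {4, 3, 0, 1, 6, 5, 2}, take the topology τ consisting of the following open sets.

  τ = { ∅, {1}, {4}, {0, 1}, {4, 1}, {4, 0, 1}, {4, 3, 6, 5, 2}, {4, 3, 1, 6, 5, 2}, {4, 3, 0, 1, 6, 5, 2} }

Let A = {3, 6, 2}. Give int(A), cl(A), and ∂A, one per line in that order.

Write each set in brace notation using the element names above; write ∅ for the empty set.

interior: largest open inside A is ∅ (from ∅)
cl via duality: int({4, 0, 1, 5}) = {4, 0, 1}, so X∖{4, 0, 1} = {3, 6, 5, 2}
cl∖int = {3, 6, 5, 2}

int(A) = ∅
cl(A)  = {3, 6, 5, 2}
∂A     = {3, 6, 5, 2}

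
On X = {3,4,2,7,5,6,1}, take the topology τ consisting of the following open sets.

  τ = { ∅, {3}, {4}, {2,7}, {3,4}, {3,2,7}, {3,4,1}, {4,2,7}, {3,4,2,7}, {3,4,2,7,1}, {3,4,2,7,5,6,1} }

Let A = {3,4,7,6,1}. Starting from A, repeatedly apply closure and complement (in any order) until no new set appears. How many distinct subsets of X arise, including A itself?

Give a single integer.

cl via duality: int({2,5}) = ∅, so X∖∅ = {3,4,2,7,5,6,1}
Write k for closure, c for complement:
  1. A     = {3,4,7,6,1}
  2. kA    = {3,4,2,7,5,6,1}
  3. cA    = {2,5}
  4. ckA   = ∅
  5. kcA   = {2,7,5,6}
  6. ckcA  = {3,4,1}
  7. kckcA = {3,4,5,6,1}
  8. ckckcA = {2,7}
applying k or c yields no new set

8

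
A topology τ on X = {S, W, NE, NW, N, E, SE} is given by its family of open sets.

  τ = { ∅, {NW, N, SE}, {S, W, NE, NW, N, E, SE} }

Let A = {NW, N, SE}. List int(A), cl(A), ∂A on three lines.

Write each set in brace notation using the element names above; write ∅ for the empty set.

interior: largest open inside A is {NW, N, SE} (from ∅, {NW, N, SE})
cl via duality: int({S, W, NE, E}) = ∅, so X∖∅ = {S, W, NE, NW, N, E, SE}
cl∖int = {S, W, NE, E}

int(A) = {NW, N, SE}
cl(A)  = {S, W, NE, NW, N, E, SE}
∂A     = {S, W, NE, E}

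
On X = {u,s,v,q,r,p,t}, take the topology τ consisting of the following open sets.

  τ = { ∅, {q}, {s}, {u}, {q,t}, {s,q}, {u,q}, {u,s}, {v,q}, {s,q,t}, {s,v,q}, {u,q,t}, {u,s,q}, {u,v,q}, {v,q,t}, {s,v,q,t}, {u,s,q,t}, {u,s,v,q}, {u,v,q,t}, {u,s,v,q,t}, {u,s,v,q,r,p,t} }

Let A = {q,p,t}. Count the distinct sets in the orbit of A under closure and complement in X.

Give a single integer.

8

closure: X∖int(X∖A) = X∖{u,s} = {v,q,r,p,t}
Let k=closure and c=complement:
  1. A     = {q,p,t}
  2. kA    = {v,q,r,p,t}
  3. cA    = {u,s,v,r}
  4. ckA   = {u,s}
  5. kcA   = {u,s,v,r,p}
  6. kckA  = {u,s,r,p}
  7. ckcA  = {q,t}
  8. ckckA = {v,q,t}
— saturated at 8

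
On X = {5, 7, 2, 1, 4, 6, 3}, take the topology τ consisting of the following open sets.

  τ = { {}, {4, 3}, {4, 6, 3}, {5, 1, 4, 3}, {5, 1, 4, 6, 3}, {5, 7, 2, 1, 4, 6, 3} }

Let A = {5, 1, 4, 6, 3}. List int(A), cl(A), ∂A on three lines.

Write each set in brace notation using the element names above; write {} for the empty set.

int(A) = {5, 1, 4, 6, 3}
cl(A)  = {5, 7, 2, 1, 4, 6, 3}
∂A     = {7, 2}

interior: largest open inside A is {5, 1, 4, 6, 3} (from {}, {4, 3}, {4, 6, 3}, {5, 1, 4, 3}, {5, 1, 4, 6, 3})
cl via duality: int({7, 2}) = {}, so X∖{} = {5, 7, 2, 1, 4, 6, 3}
cl∖int = {7, 2}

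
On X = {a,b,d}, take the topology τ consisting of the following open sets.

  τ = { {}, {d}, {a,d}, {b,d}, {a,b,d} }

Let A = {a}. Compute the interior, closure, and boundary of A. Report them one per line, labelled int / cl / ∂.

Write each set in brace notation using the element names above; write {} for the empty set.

int(A) = {}
cl(A)  = {a}
∂A     = {a}

interior: largest open inside A is {} (from {})
cl via duality: int({b,d}) = {b,d}, so X∖{b,d} = {a}
cl∖int = {a}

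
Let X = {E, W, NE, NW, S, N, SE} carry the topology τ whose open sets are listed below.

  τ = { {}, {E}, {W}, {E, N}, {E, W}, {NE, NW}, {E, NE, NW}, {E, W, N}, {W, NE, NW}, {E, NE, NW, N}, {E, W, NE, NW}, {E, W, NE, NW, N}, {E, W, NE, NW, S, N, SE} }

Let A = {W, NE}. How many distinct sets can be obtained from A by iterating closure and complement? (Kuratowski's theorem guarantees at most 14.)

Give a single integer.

X∖A={E, NW, S, N, SE}, int(X∖A)={E, N}, hence cl(A)={W, NE, NW, S, SE}
Orbit (k=closure, c=complement):
  1. A     = {W, NE}
  2. kA    = {W, NE, NW, S, SE}
  3. cA    = {E, NW, S, N, SE}
  4. ckA   = {E, N}
  5. kcA   = {E, NE, NW, S, N, SE}
  6. kckA  = {E, S, N, SE}
  7. ckcA  = {W}
  8. ckckA = {W, NE, NW}
  9. kckcA = {W, S, SE}
  10. ckckcA = {E, NE, NW, N}
(closed under both — stop)

10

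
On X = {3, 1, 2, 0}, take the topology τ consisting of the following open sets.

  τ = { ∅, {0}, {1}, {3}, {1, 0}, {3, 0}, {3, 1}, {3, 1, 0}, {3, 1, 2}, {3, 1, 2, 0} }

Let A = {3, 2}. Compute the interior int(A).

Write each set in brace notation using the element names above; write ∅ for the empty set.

interior: largest open inside A is {3} (from ∅, {3})

{3}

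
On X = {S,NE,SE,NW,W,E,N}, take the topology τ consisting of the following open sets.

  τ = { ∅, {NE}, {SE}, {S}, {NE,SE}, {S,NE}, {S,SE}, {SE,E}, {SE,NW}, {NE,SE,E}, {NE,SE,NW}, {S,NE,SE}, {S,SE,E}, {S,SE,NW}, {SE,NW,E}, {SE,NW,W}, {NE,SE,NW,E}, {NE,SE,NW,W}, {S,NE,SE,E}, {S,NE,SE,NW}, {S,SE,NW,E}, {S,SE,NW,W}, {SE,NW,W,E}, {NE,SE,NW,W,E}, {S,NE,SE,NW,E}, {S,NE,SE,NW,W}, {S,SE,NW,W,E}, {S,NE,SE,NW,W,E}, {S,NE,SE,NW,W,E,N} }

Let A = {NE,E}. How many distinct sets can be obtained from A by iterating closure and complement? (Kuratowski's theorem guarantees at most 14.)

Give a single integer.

closure: X∖int(X∖A) = X∖{S,SE,NW,W} = {NE,E,N}
Let k=closure and c=complement:
  1. A     = {NE,E}
  2. kA    = {NE,E,N}
  3. cA    = {S,SE,NW,W,N}
  4. ckA   = {S,SE,NW,W}
  5. kcA   = {S,SE,NW,W,E,N}
  6. ckcA  = {NE}
  7. kckcA = {NE,N}
  8. ckckcA = {S,SE,NW,W,E}
— saturated at 8

8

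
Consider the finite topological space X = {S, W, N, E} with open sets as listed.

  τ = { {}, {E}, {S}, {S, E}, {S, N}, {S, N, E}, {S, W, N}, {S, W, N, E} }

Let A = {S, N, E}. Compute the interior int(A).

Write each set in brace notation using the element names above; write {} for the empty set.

open subsets of A: {}, {S}, {E}, {S, N}, {S, E}, {S, N, E}; so int(A) = {S, N, E}

{S, N, E}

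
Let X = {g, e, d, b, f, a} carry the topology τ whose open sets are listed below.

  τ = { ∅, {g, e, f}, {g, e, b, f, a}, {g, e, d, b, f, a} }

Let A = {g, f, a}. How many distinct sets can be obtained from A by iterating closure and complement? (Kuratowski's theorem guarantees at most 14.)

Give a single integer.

4

complement {e, d, b}; its interior ∅; cl(A) = X∖∅ = {g, e, d, b, f, a}
With k = closure, c = complement:
  1. A     = {g, f, a}
  2. kA    = {g, e, d, b, f, a}
  3. cA    = {e, d, b}
  4. ckA   = ∅
k, c of each give nothing new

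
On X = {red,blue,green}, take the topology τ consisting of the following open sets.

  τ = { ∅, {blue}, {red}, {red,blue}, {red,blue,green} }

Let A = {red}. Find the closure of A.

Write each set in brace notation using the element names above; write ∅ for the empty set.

X∖A={blue,green}, int(X∖A)={blue}, hence cl(A)={red,green}

{red,green}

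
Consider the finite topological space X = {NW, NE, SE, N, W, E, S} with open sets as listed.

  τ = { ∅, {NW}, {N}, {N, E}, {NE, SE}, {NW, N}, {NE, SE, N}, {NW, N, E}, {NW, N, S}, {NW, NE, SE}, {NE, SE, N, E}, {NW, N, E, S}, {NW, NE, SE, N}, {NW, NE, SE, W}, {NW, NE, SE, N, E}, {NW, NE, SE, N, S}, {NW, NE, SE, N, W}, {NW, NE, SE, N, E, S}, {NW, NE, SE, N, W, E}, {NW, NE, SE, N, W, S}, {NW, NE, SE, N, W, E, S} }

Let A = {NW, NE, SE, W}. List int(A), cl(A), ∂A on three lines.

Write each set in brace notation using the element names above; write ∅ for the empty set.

interior: largest open inside A is {NW, NE, SE, W} (from ∅, {NW}, {NE, SE}, {NW, NE, SE}, {NW, NE, SE, W})
cl via duality: int({N, E, S}) = {N, E}, so X∖{N, E} = {NW, NE, SE, W, S}
cl∖int = {S}

int(A) = {NW, NE, SE, W}
cl(A)  = {NW, NE, SE, W, S}
∂A     = {S}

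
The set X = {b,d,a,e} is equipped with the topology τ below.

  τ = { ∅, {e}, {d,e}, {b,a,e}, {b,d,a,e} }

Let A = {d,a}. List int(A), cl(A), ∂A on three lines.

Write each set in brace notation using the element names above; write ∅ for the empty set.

U open, U⊆A: ∅. int(A) = ⋃ = ∅
X∖A={b,e}, int(X∖A)={e}, hence cl(A)={b,d,a}
∂A: remove int from cl → {b,d,a}

int(A) = ∅
cl(A)  = {b,d,a}
∂A     = {b,d,a}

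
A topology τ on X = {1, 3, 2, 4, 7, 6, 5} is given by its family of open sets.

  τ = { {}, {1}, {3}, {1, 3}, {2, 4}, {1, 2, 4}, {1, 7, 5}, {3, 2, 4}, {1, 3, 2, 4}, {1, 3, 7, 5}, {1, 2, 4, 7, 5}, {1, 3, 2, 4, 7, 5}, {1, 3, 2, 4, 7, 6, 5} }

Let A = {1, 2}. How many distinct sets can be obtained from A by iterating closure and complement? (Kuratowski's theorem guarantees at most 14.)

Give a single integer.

12

X∖A={3, 4, 7, 6, 5}, int(X∖A)={3}, hence cl(A)={1, 2, 4, 7, 6, 5}
Orbit (k=closure, c=complement):
  1. A     = {1, 2}
  2. kA    = {1, 2, 4, 7, 6, 5}
  3. cA    = {3, 4, 7, 6, 5}
  4. ckA   = {3}
  5. kcA   = {3, 2, 4, 7, 6, 5}
  6. kckA  = {3, 6}
  7. ckcA  = {1}
  8. ckckA = {1, 2, 4, 7, 5}
  9. kckcA = {1, 7, 6, 5}
  10. ckckcA = {3, 2, 4}
  11. kckckcA = {3, 2, 4, 6}
  12. ckckckcA = {1, 7, 5}
(closed under both — stop)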